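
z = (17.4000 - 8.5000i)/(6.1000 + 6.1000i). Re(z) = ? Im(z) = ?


Multiply by conjugate: (17.4000 - 8.5000i)(6.1000 - 6.1000i) / (6.1^2 + 6.1^2)
Numerator real = 17.4*6.1 - (8.5)*6.1 = 54.29
Numerator imag = -8.5*6.1 - 17.4*6.1 = -157.99
Denominator = 74.42
Re(z) = 54.29/74.42 = 0.7295
Im(z) = -157.99/74.42 = -2.1230

Re(z) = 0.7295, Im(z) = -2.1230


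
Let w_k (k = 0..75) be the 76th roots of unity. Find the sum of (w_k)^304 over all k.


The roots are w_k = w^k with w = e^(2*pi*i/76), and (w^k)^304 = (w^304)^k.
So S = 1 + u + u^2 + ... + u^(75) with u = w^304.
304 = 4*76 + 0, so 304 is a multiple of 76 and u = (w^76)^4 = 1.
Every one of the 76 terms equals 1: S = 76

S = 76


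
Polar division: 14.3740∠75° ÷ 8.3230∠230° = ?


r = 14.3740 / 8.3230 = 1.7270
theta = 75° - 230° = -155° = 205° (mod 360)

1.7270 cis(205°)


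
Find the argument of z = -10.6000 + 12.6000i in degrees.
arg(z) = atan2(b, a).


Re = -10.6, Im = 12.6
arg = atan2(12.6, -10.6) = 130.0729 degrees

arg(z) = 130.0729 degrees


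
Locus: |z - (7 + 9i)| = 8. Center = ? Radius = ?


|z - z0| = r is a circle with center z0 and radius r.
Center = (7, 9), radius = 8

Circle with center (7, 9) and radius 8


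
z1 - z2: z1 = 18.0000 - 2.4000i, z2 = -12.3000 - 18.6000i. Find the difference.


Real: 18 + 12.3 = 30.3
Imag: -2.4 + 18.6 = 16.2

30.3000 + 16.2000i


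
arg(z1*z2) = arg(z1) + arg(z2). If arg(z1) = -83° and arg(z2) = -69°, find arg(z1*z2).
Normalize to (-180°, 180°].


arg(z1*z2) = -83° - 69° = -152°
Normalized to (-180°, 180°]: -152°

-152°


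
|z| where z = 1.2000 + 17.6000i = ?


|z| = sqrt(1.2^2 + 17.6^2) = sqrt(1.44 + 309.76) = sqrt(311.2) = 17.6409

|z| = 17.6409


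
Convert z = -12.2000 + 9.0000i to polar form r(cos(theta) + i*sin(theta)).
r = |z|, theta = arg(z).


r = sqrt(148.84+81) = sqrt(229.84) = 15.1605
theta = atan2(9, -12.2) = 143.5836 degrees

r = 15.1605, theta = 143.5836 degrees


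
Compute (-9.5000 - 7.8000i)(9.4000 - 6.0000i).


Real = -9.5*9.4 - (-7.8)*(-6) = -89.3 - 46.8 = -136.1
Imag = -9.5*(-6) + 9.4*(-7.8) = 57 - (73.32) = -16.32

-136.1000 - 16.3200i


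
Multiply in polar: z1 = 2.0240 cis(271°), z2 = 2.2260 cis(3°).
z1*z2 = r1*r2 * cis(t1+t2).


r = 2.0240 * 2.2260 = 4.5054
theta = 271° + 3° = 274° = 274° (mod 360)

4.5054 cis(274°)


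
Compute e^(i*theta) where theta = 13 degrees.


cos(13°) = 0.9744
sin(13°) = 0.2250

e^(i*13°) = 0.9744 + 0.2250i


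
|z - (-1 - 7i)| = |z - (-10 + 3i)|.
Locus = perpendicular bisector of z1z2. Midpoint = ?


Equal distances means the locus is the perpendicular bisector of z1 and z2.
Midpoint = ((-1+(-10))/2, (-7+3)/2) = (-5.5000, -2.0000)

Perpendicular bisector through (-5.5000, -2.0000)


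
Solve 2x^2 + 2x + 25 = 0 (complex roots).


disc = 2^2 - 4*2*25 = 4 - 200 = -196
sqrt(|disc|) = sqrt(196) = 14.0000
Real part = -2/(2*2) = -0.5000
Imag part = 14.0000/(2*2) = 3.5000

-0.5000 ± 3.5000i


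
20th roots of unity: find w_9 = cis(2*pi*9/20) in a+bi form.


Angle = 360*9/20 = 162°
a = cos(162°) = -0.9511
b = sin(162°) = 0.3090

-0.9511 + 0.3090i


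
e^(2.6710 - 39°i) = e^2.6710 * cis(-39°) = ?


e^2.6710 = 14.45442
cos(-39°) = 0.777146
sin(-39°) = -0.62932
Real = 14.45442*0.777146 = 11.2332
Imag = 14.45442*(-0.62932) = -9.0965

11.2332 - 9.0965i


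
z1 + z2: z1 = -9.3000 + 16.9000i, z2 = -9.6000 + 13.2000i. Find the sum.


Real: -9.3 - 9.6 = -18.9
Imag: 16.9 + 13.2 = 30.1

-18.9000 + 30.1000i


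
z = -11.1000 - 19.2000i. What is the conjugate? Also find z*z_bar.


z_bar = -11.1000 + 19.2000i
z*z_bar = (-11.1)^2 + (-19.2)^2 = 123.21 + 368.64 = 491.85

z_bar = -11.1000 + 19.2000i, z*z_bar = 491.85


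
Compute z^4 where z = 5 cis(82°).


r^4 = 5^4 = 625
n*theta = 4*82° = 328° = 328° (mod 360)
a = 625*cos(328°) = 530.0301
b = 625*sin(328°) = -331.1995

625 cis(328°) = 530.0301 - 331.1995i


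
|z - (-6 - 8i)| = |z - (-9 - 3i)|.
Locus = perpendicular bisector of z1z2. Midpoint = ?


Equal distances means the locus is the perpendicular bisector of z1 and z2.
Midpoint = ((-6+(-9))/2, (-8+(-3))/2) = (-7.5000, -5.5000)

Perpendicular bisector through (-7.5000, -5.5000)


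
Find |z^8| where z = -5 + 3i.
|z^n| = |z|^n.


|z| = sqrt(25+9) = sqrt(34) = 5.8310
|z^8| = |z|^8 = (sqrt(34))^8 = 34^4 = 1336336

|z^8| = 1336336


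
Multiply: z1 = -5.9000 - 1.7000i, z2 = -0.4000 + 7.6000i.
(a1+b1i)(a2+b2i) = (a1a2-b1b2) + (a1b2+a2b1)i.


Real = -5.9*(-0.4) - (-1.7)*7.6 = 2.36 - (-12.92) = 15.28
Imag = -5.9*7.6 - (0.4)*(-1.7) = -44.84 + 0.68 = -44.16

15.2800 - 44.1600i


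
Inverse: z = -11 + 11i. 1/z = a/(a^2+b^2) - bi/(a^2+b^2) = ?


|z|^2 = 121+121 = 242
1/z = (-11 - 11i)/242

1/z = -0.0455 - 0.0455i


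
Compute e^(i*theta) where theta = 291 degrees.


cos(291°) = 0.3584
sin(291°) = -0.9336

e^(i*291°) = 0.3584 - 0.9336i


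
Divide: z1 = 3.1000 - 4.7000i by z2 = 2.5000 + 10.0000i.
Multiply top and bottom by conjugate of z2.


Conjugate of z2 = 2.5000 - 10.0000i
Numerator: (3.1000 - 4.7000i)(2.5000 - 10.0000i) = -39.2500 - 42.7500i
Denominator: 2.5^2 + 10^2 = 106.25
Result = (-39.2500 - 42.7500i)/106.25

-0.3694 - 0.4024i


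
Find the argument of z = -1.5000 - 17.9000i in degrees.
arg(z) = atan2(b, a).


Re = -1.5, Im = -17.9
arg = atan2(-17.9, -1.5) = -94.7901 degrees

arg(z) = -94.7901 degrees


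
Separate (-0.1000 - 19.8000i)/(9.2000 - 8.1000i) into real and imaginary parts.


Multiply by conjugate: (-0.1000 - 19.8000i)(9.2000 + 8.1000i) / (9.2^2 + (-8.1)^2)
Numerator real = -0.1*9.2 - (19.8)*(-8.1) = 159.46
Numerator imag = -19.8*9.2 - (-0.1)*(-8.1) = -182.97
Denominator = 150.25
Re(z) = 159.46/150.25 = 1.0613
Im(z) = -182.97/150.25 = -1.2178

Re(z) = 1.0613, Im(z) = -1.2178


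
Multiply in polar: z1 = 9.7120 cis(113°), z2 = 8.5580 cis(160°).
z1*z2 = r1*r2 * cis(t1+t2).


r = 9.7120 * 8.5580 = 83.1153
theta = 113° + 160° = 273° = 273° (mod 360)

83.1153 cis(273°)


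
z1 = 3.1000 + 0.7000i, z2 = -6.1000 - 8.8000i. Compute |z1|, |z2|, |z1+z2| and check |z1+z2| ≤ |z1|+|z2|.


|z1| = sqrt(3.1^2 + 0.7^2) = sqrt(10.1) = 3.1780
|z2| = sqrt((-6.1)^2 + (-8.8)^2) = sqrt(114.65) = 10.7075
z1+z2 = -3.0000 - 8.1000i
|z1+z2| = sqrt(74.61) = 8.6377
|z1|+|z2| = 3.1780 + 10.7075 = 13.8855

|z1+z2| = 8.6377 ≤ |z1|+|z2| = 13.8855 (verified)


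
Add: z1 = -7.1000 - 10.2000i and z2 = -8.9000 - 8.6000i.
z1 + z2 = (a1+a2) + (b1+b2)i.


Real: -7.1 - 8.9 = -16
Imag: -10.2 - 8.6 = -18.8

-16.0000 - 18.8000i


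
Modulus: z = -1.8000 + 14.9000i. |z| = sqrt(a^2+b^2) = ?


|z| = sqrt((-1.8)^2 + 14.9^2) = sqrt(3.24 + 222.01) = sqrt(225.25) = 15.0083

|z| = 15.0083


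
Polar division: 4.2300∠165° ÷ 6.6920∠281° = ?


r = 4.2300 / 6.6920 = 0.6321
theta = 165° - 281° = -116° = 244° (mod 360)

0.6321 cis(244°)


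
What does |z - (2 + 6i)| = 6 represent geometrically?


|z - z0| = r is a circle with center z0 and radius r.
Center = (2, 6), radius = 6

Circle with center (2, 6) and radius 6


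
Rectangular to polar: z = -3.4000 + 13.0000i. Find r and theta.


r = sqrt(11.56+169) = sqrt(180.56) = 13.4373
theta = atan2(13, -3.4) = 104.6568 degrees

r = 13.4373, theta = 104.6568 degrees


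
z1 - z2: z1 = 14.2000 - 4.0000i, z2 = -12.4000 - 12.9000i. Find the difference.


Real: 14.2 + 12.4 = 26.6
Imag: -4 + 12.9 = 8.9

26.6000 + 8.9000i


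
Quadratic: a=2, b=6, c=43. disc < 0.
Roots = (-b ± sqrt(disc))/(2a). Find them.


disc = 6^2 - 4*2*43 = 36 - 344 = -308
sqrt(|disc|) = sqrt(308) = 17.5499
Real part = -6/(2*2) = -1.5000
Imag part = 17.5499/(2*2) = 4.3875

-1.5000 ± 4.3875i


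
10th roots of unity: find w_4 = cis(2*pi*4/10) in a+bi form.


Angle = 360*4/10 = 144°
a = cos(144°) = -0.8090
b = sin(144°) = 0.5878

-0.8090 + 0.5878i


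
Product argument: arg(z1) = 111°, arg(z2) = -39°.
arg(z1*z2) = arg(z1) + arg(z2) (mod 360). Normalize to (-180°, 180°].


arg(z1*z2) = 111° - 39° = 72°
Normalized to (-180°, 180°]: 72°

72°


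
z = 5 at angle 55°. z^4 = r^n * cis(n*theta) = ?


r^4 = 5^4 = 625
n*theta = 4*55° = 220° = 220° (mod 360)
a = 625*cos(220°) = -478.7778
b = 625*sin(220°) = -401.7423

625 cis(220°) = -478.7778 - 401.7423i


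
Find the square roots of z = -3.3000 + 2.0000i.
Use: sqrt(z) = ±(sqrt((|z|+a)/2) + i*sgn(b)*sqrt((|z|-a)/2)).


|z| = sqrt(10.89+4) = 3.8588
sqrt((|z|+a)/2) = sqrt((3.8588+(-3.3))/2) = sqrt(0.2794) = 0.5286
sqrt((|z|-a)/2) = sqrt((3.8588-(-3.3))/2) = sqrt(3.5794) = 1.8919

±(0.5286 + 1.8919i) i.e. 0.5286 + 1.8919i and -0.5286 - 1.8919i


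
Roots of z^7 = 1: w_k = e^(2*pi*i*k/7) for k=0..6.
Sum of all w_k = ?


The sum of all 7th roots of unity is 0.
Geometric series: (1 - w^7)/(1 - w) = (1-1)/(1-w) = 0 since w^7 = 1, w ≠ 1.
Alternatively: coefficient of z^6 in z^7 - 1 is 0.

0


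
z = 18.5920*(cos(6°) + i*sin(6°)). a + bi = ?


a = 18.5920*cos(6°) = 18.5920*0.994522 = 18.4902
b = 18.5920*sin(6°) = 18.5920*0.10453 = 1.9434

18.4902 + 1.9434i


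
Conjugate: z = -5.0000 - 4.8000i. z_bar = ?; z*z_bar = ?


z_bar = -5.0000 + 4.8000i
z*z_bar = (-5)^2 + (-4.8)^2 = 25 + 23.04 = 48.04

z_bar = -5.0000 + 4.8000i, z*z_bar = 48.04


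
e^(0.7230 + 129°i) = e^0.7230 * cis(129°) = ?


e^0.7230 = 2.0606
cos(129°) = -0.62932
sin(129°) = 0.77715
Real = 2.0606*(-0.62932) = -1.2968
Imag = 2.0606*0.77715 = 1.6014

-1.2968 + 1.6014i


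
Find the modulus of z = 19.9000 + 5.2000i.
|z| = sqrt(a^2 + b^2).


|z| = sqrt(19.9^2 + 5.2^2) = sqrt(396.01 + 27.04) = sqrt(423.05) = 20.5682

|z| = 20.5682


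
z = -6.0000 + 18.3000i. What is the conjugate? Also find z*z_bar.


z_bar = -6.0000 - 18.3000i
z*z_bar = (-6)^2 + 18.3^2 = 36 + 334.89 = 370.89

z_bar = -6.0000 - 18.3000i, z*z_bar = 370.89


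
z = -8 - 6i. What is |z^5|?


|z| = sqrt(64+36) = sqrt(100) = 10
|z^5| = |z|^5 = 10^5 = 100000

|z^5| = 100000


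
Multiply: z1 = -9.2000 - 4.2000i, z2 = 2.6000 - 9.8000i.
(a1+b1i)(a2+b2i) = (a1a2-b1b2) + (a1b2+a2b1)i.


Real = -9.2*2.6 - (-4.2)*(-9.8) = -23.92 - 41.16 = -65.08
Imag = -9.2*(-9.8) + 2.6*(-4.2) = 90.16 - (10.92) = 79.24

-65.0800 + 79.2400i


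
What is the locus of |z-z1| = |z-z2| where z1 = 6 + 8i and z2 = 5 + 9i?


Equal distances means the locus is the perpendicular bisector of z1 and z2.
Midpoint = ((6+5)/2, (8+9)/2) = (5.5000, 8.5000)

Perpendicular bisector through (5.5000, 8.5000)


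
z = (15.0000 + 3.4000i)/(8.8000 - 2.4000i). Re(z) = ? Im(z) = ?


Multiply by conjugate: (15.0000 + 3.4000i)(8.8000 + 2.4000i) / (8.8^2 + (-2.4)^2)
Numerator real = 15*8.8 + 3.4*(-2.4) = 123.84
Numerator imag = 3.4*8.8 - 15*(-2.4) = 65.92
Denominator = 83.2
Re(z) = 123.84/83.2 = 1.4885
Im(z) = 65.92/83.2 = 0.7923

Re(z) = 1.4885, Im(z) = 0.7923


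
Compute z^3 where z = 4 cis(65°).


r^3 = 4^3 = 64
n*theta = 3*65° = 195° = 195° (mod 360)
a = 64*cos(195°) = -61.8193
b = 64*sin(195°) = -16.5644

64 cis(195°) = -61.8193 - 16.5644i


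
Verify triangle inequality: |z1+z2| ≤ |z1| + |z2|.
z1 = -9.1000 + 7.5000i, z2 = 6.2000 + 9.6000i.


|z1| = sqrt((-9.1)^2 + 7.5^2) = sqrt(139.06) = 11.7924
|z2| = sqrt(6.2^2 + 9.6^2) = sqrt(130.6) = 11.4280
z1+z2 = -2.9000 + 17.1000i
|z1+z2| = sqrt(300.82) = 17.3442
|z1|+|z2| = 11.7924 + 11.4280 = 23.2204

|z1+z2| = 17.3442 ≤ |z1|+|z2| = 23.2204 (verified)


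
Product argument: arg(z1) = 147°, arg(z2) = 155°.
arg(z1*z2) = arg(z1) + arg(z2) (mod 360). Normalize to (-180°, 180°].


arg(z1*z2) = 147° + 155° = 302°
Normalized to (-180°, 180°]: -58°

-58°


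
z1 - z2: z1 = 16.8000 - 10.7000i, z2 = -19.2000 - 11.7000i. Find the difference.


Real: 16.8 + 19.2 = 36
Imag: -10.7 + 11.7 = 1

36.0000 + i


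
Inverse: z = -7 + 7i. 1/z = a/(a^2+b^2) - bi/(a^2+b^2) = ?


|z|^2 = 49+49 = 98
1/z = (-7 - 7i)/98

1/z = -0.0714 - 0.0714i


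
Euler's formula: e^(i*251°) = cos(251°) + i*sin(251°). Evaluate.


cos(251°) = -0.3256
sin(251°) = -0.9455

e^(i*251°) = -0.3256 - 0.9455i


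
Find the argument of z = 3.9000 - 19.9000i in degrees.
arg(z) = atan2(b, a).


Re = 3.9, Im = -19.9
arg = atan2(-19.9, 3.9) = -78.9117 degrees

arg(z) = -78.9117 degrees


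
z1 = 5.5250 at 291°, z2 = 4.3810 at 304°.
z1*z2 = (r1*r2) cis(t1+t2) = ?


r = 5.5250 * 4.3810 = 24.2050
theta = 291° + 304° = 595° = 235° (mod 360)

24.2050 cis(235°)


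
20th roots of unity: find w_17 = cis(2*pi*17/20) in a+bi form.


Angle = 360*17/20 = 306°
a = cos(306°) = 0.5878
b = sin(306°) = -0.8090

0.5878 - 0.8090i


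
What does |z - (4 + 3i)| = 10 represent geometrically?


|z - z0| = r is a circle with center z0 and radius r.
Center = (4, 3), radius = 10

Circle with center (4, 3) and radius 10


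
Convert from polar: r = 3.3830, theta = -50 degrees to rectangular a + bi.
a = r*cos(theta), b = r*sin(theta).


a = 3.3830*cos(-50°) = 3.3830*0.6428 = 2.1746
b = 3.3830*sin(-50°) = 3.3830*(-0.76604) = -2.5915

2.1746 - 2.5915i


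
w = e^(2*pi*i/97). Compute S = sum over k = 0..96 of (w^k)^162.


The roots are w_k = w^k with w = e^(2*pi*i/97), and (w^k)^162 = (w^162)^k.
So S = 1 + u + u^2 + ... + u^(96) with u = w^162.
162 = 1*97 + 65, so 162 is not a multiple of 97: u = (w^97)^1 * w^65 = w^65 ≠ 1 (w is a primitive 97th root), while u^97 = (w^97)^162 = 1.
Geometric series: S = (1 - u^97)/(1 - u) = (1 - 1)/(1 - u) = 0

S = 0


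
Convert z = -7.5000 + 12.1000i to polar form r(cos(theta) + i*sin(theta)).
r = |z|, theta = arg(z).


r = sqrt(56.25+146.41) = sqrt(202.66) = 14.2359
theta = atan2(12.1, -7.5) = 121.7921 degrees

r = 14.2359, theta = 121.7921 degrees


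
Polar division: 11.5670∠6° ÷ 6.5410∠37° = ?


r = 11.5670 / 6.5410 = 1.7684
theta = 6° - 37° = -31° = 329° (mod 360)

1.7684 cis(329°)


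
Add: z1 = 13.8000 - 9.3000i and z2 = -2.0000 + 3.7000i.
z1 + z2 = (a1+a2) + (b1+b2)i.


Real: 13.8 - 2 = 11.8
Imag: -9.3 + 3.7 = -5.6

11.8000 - 5.6000i


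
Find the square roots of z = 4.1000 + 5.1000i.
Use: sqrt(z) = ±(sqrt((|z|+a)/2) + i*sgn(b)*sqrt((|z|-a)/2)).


|z| = sqrt(16.81+26.01) = 6.5437
sqrt((|z|+a)/2) = sqrt((6.5437+4.1)/2) = sqrt(5.3218) = 2.3069
sqrt((|z|-a)/2) = sqrt((6.5437-4.1)/2) = sqrt(1.2218) = 1.1054

±(2.3069 + 1.1054i) i.e. 2.3069 + 1.1054i and -2.3069 - 1.1054i


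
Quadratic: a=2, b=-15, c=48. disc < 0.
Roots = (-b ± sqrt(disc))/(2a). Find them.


disc = (-15)^2 - 4*2*48 = 225 - 384 = -159
sqrt(|disc|) = sqrt(159) = 12.6095
Real part = 15/(2*2) = 3.7500
Imag part = 12.6095/(2*2) = 3.1524

3.7500 ± 3.1524i


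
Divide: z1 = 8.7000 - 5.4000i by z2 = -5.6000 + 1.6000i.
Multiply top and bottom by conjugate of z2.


Conjugate of z2 = -5.6000 - 1.6000i
Numerator: (8.7000 - 5.4000i)(-5.6000 - 1.6000i) = -57.3600 + 16.3200i
Denominator: (-5.6)^2 + 1.6^2 = 33.92
Result = (-57.3600 + 16.3200i)/33.92

-1.6910 + 0.4811i


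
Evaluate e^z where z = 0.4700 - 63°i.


e^0.4700 = 1.6000
cos(-63°) = 0.454
sin(-63°) = -0.891
Real = 1.6000*0.454 = 0.7264
Imag = 1.6000*(-0.891) = -1.4256

0.7264 - 1.4256i


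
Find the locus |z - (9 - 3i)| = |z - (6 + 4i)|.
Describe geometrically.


Equal distances means the locus is the perpendicular bisector of z1 and z2.
Midpoint = ((9+6)/2, (-3+4)/2) = (7.5000, 0.5000)

Perpendicular bisector through (7.5000, 0.5000)


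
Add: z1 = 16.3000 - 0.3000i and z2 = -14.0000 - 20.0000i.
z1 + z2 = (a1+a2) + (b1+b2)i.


Real: 16.3 - 14 = 2.3
Imag: -0.3 - 20 = -20.3

2.3000 - 20.3000i


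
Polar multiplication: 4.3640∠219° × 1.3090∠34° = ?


r = 4.3640 * 1.3090 = 5.7125
theta = 219° + 34° = 253° = 253° (mod 360)

5.7125 cis(253°)


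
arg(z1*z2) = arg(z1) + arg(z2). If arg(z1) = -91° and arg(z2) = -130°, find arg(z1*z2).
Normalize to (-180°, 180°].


arg(z1*z2) = -91° - 130° = -221°
Normalized to (-180°, 180°]: 139°

139°


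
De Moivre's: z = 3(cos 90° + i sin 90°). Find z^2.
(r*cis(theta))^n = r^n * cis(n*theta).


r^2 = 3^2 = 9
n*theta = 2*90° = 180° = 180° (mod 360)
a = 9*cos(180°) = -9.0000
b = 9*sin(180°) = 0

9 cis(180°) = -9.0000 + 0i


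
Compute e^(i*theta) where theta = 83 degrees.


cos(83°) = 0.1219
sin(83°) = 0.9925

e^(i*83°) = 0.1219 + 0.9925i


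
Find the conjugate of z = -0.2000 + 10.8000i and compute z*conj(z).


z_bar = -0.2000 - 10.8000i
z*z_bar = (-0.2)^2 + 10.8^2 = 0.04 + 116.64 = 116.68

z_bar = -0.2000 - 10.8000i, z*z_bar = 116.68


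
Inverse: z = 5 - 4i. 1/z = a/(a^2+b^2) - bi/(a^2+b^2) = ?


|z|^2 = 25+16 = 41
1/z = (5 + 4i)/41

1/z = 0.1220 + 0.0976i


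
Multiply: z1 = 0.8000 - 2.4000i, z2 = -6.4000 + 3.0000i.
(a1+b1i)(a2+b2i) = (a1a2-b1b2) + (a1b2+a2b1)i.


Real = 0.8*(-6.4) - (-2.4)*3 = -5.12 - (-7.2) = 2.08
Imag = 0.8*3 - (6.4)*(-2.4) = 2.4 + 15.36 = 17.76

2.0800 + 17.7600i


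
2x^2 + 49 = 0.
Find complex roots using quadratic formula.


disc = 0^2 - 4*2*49 = 0 - 392 = -392
sqrt(|disc|) = sqrt(392) = 19.7990
Real part = 0/(2*2) = 0
Imag part = 19.7990/(2*2) = 4.9497

0 ± 4.9497i


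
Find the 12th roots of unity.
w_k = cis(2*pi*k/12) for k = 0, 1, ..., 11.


The 12th roots of unity are cis(360k/12°) for k=0..11
Angle step = 360/12 = 30°
Primitive root: cis(30°)
Primitive root = 0.8660 + 0.5000i

12 roots at angles: 0°, 30°, 60°, 90°, 120°, 150°, 180°, 210°, 240°, 270°, 300°, 330°


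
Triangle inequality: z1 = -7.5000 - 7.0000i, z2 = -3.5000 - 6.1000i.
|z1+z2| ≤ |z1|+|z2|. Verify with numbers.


|z1| = sqrt((-7.5)^2 + (-7)^2) = sqrt(105.25) = 10.2591
|z2| = sqrt((-3.5)^2 + (-6.1)^2) = sqrt(49.46) = 7.0328
z1+z2 = -11.0000 - 13.1000i
|z1+z2| = sqrt(292.61) = 17.1058
|z1|+|z2| = 10.2591 + 7.0328 = 17.2919

|z1+z2| = 17.1058 ≤ |z1|+|z2| = 17.2919 (verified)


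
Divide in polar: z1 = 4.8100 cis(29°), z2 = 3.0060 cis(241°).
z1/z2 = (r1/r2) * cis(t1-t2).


r = 4.8100 / 3.0060 = 1.6001
theta = 29° - 241° = -212° = 148° (mod 360)

1.6001 cis(148°)


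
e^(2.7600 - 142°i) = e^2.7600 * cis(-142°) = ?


e^2.7600 = 15.79984
cos(-142°) = -0.78801
sin(-142°) = -0.6156615
Real = 15.79984*(-0.78801) = -12.4504
Imag = 15.79984*(-0.6156615) = -9.7274

-12.4504 - 9.7274i


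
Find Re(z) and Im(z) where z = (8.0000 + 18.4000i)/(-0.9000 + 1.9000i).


Multiply by conjugate: (8.0000 + 18.4000i)(-0.9000 - 1.9000i) / ((-0.9)^2 + 1.9^2)
Numerator real = 8*(-0.9) + 18.4*1.9 = 27.76
Numerator imag = 18.4*(-0.9) - 8*1.9 = -31.76
Denominator = 4.42
Re(z) = 27.76/4.42 = 6.2805
Im(z) = -31.76/4.42 = -7.1855

Re(z) = 6.2805, Im(z) = -7.1855


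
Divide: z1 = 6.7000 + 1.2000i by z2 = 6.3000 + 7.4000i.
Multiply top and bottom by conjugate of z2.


Conjugate of z2 = 6.3000 - 7.4000i
Numerator: (6.7000 + 1.2000i)(6.3000 - 7.4000i) = 51.0900 - 42.0200i
Denominator: 6.3^2 + 7.4^2 = 94.45
Result = (51.0900 - 42.0200i)/94.45

0.5409 - 0.4449i


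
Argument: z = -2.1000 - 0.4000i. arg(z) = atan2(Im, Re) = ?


Re = -2.1, Im = -0.4
arg = atan2(-0.4, -2.1) = -169.2157 degrees

arg(z) = -169.2157 degrees


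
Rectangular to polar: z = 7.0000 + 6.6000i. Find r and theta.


r = sqrt(49+43.56) = sqrt(92.56) = 9.6208
theta = atan2(6.6, 7) = 43.3153 degrees

r = 9.6208, theta = 43.3153 degrees


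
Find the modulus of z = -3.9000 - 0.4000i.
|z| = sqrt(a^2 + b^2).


|z| = sqrt((-3.9)^2 + (-0.4)^2) = sqrt(15.21 + 0.16) = sqrt(15.37) = 3.9205

|z| = 3.9205


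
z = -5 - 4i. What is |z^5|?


|z| = sqrt(25+16) = sqrt(41) = 6.4031
|z^5| = |z|^5 = (sqrt(41))^5 = 41^2 * sqrt(41) = 1681*sqrt(41)

|z^5| = 1681*sqrt(41) ≈ 10763.6518


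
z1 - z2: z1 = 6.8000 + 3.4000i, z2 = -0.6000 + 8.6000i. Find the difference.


Real: 6.8 + 0.6 = 7.4
Imag: 3.4 - 8.6 = -5.2

7.4000 - 5.2000i


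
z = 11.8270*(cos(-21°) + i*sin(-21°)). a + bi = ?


a = 11.8270*cos(-21°) = 11.8270*0.93358 = 11.0415
b = 11.8270*sin(-21°) = 11.8270*(-0.35837) = -4.2384

11.0415 - 4.2384i


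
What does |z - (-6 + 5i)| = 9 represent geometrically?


|z - z0| = r is a circle with center z0 and radius r.
Center = (-6, 5), radius = 9

Circle with center (-6, 5) and radius 9


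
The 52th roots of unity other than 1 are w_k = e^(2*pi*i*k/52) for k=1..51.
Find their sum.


With w = e^(2*pi*i/52), all 52 of the 52th roots of unity w^0 = 1, w, ..., w^(51) sum to 0: 1 + w + ... + w^(51) = (1 - w^52)/(1 - w) = 0 since w^52 = 1, w ≠ 1.
Removing the root 1: w + w^2 + ... + w^(51) = 0 - 1 = -1

Sum = -1


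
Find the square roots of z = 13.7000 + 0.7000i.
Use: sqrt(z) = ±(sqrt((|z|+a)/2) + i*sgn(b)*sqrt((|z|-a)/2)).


|z| = sqrt(187.69+0.49) = 13.7179
sqrt((|z|+a)/2) = sqrt((13.7179+13.7)/2) = sqrt(13.7089) = 3.7026
sqrt((|z|-a)/2) = sqrt((13.7179-13.7)/2) = sqrt(0.0089) = 0.0945

±(3.7026 + 0.0945i) i.e. 3.7026 + 0.0945i and -3.7026 - 0.0945i


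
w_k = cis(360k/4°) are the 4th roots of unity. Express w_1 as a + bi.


Angle = 360*1/4 = 90°
a = cos(90°) = 0
b = sin(90°) = 1.0000

0 + 1.0000i


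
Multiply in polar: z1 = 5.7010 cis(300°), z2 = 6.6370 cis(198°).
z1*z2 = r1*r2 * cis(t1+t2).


r = 5.7010 * 6.6370 = 37.8375
theta = 300° + 198° = 498° = 138° (mod 360)

37.8375 cis(138°)


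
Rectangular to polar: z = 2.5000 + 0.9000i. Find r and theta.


r = sqrt(6.25+0.81) = sqrt(7.06) = 2.6571
theta = atan2(0.9, 2.5) = 19.7989 degrees

r = 2.6571, theta = 19.7989 degrees


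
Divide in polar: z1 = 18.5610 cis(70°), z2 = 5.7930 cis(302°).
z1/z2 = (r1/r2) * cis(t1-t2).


r = 18.5610 / 5.7930 = 3.2040
theta = 70° - 302° = -232° = 128° (mod 360)

3.2040 cis(128°)


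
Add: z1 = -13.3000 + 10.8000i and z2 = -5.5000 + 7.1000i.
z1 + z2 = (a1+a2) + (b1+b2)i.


Real: -13.3 - 5.5 = -18.8
Imag: 10.8 + 7.1 = 17.9

-18.8000 + 17.9000i


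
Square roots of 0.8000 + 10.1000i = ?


|z| = sqrt(0.64+102.01) = 10.1316
sqrt((|z|+a)/2) = sqrt((10.1316+0.8)/2) = sqrt(5.4658) = 2.3379
sqrt((|z|-a)/2) = sqrt((10.1316-0.8)/2) = sqrt(4.6658) = 2.1601

±(2.3379 + 2.1601i) i.e. 2.3379 + 2.1601i and -2.3379 - 2.1601i


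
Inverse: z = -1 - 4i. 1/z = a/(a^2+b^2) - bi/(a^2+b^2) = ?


|z|^2 = 1+16 = 17
1/z = (-1 + 4i)/17

1/z = -0.0588 + 0.2353i


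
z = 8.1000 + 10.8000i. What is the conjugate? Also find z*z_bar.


z_bar = 8.1000 - 10.8000i
z*z_bar = 8.1^2 + 10.8^2 = 65.61 + 116.64 = 182.25

z_bar = 8.1000 - 10.8000i, z*z_bar = 182.25


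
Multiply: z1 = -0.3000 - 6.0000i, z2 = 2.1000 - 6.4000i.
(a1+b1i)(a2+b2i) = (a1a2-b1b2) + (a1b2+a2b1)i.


Real = -0.3*2.1 - (-6)*(-6.4) = -0.63 - 38.4 = -39.03
Imag = -0.3*(-6.4) + 2.1*(-6) = 1.92 - (12.6) = -10.68

-39.0300 - 10.6800i


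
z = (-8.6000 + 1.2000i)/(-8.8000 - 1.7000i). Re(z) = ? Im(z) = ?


Multiply by conjugate: (-8.6000 + 1.2000i)(-8.8000 + 1.7000i) / ((-8.8)^2 + (-1.7)^2)
Numerator real = -8.6*(-8.8) + 1.2*(-1.7) = 73.64
Numerator imag = 1.2*(-8.8) - (-8.6)*(-1.7) = -25.18
Denominator = 80.33
Re(z) = 73.64/80.33 = 0.9167
Im(z) = -25.18/80.33 = -0.3135

Re(z) = 0.9167, Im(z) = -0.3135


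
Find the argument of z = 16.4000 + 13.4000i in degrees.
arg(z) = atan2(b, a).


Re = 16.4, Im = 13.4
arg = atan2(13.4, 16.4) = 39.2513 degrees

arg(z) = 39.2513 degrees


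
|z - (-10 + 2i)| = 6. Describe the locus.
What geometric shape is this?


|z - z0| = r is a circle with center z0 and radius r.
Center = (-10, 2), radius = 6

Circle with center (-10, 2) and radius 6


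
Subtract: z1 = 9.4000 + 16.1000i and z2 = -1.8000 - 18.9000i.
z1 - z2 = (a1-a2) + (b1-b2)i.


Real: 9.4 + 1.8 = 11.2
Imag: 16.1 + 18.9 = 35

11.2000 + 35.0000i


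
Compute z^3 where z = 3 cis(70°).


r^3 = 3^3 = 27
n*theta = 3*70° = 210° = 210° (mod 360)
a = 27*cos(210°) = -23.3827
b = 27*sin(210°) = -13.5000

27 cis(210°) = -23.3827 - 13.5000i


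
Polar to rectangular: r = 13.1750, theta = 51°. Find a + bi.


a = 13.1750*cos(51°) = 13.1750*0.62932 = 8.2913
b = 13.1750*sin(51°) = 13.1750*0.777146 = 10.2389

8.2913 + 10.2389i


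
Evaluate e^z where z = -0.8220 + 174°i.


e^-0.8220 = 0.43955
cos(174°) = -0.9945
sin(174°) = 0.1045
Real = 0.43955*(-0.9945) = -0.4371
Imag = 0.43955*0.1045 = 0.0459

-0.4371 + 0.0459i


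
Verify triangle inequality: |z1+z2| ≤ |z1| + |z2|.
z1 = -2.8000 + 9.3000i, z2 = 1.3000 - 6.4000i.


|z1| = sqrt((-2.8)^2 + 9.3^2) = sqrt(94.33) = 9.7124
|z2| = sqrt(1.3^2 + (-6.4)^2) = sqrt(42.65) = 6.5307
z1+z2 = -1.5000 + 2.9000i
|z1+z2| = sqrt(10.66) = 3.2650
|z1|+|z2| = 9.7124 + 6.5307 = 16.2431

|z1+z2| = 3.2650 ≤ |z1|+|z2| = 16.2431 (verified)


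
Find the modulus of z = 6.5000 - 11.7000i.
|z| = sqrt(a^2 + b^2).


|z| = sqrt(6.5^2 + (-11.7)^2) = sqrt(42.25 + 136.89) = sqrt(179.14) = 13.3843

|z| = 13.3843


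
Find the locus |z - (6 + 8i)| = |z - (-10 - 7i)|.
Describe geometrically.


Equal distances means the locus is the perpendicular bisector of z1 and z2.
Midpoint = ((6+(-10))/2, (8+(-7))/2) = (-2.0000, 0.5000)

Perpendicular bisector through (-2.0000, 0.5000)


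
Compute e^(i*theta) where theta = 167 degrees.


cos(167°) = -0.9744
sin(167°) = 0.2250

e^(i*167°) = -0.9744 + 0.2250i


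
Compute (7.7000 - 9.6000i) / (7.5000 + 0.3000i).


Conjugate of z2 = 7.5000 - 0.3000i
Numerator: (7.7000 - 9.6000i)(7.5000 - 0.3000i) = 54.8700 - 74.3100i
Denominator: 7.5^2 + 0.3^2 = 56.34
Result = (54.8700 - 74.3100i)/56.34

0.9739 - 1.3190i


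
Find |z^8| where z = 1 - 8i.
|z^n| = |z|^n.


|z| = sqrt(1+64) = sqrt(65) = 8.0623
|z^8| = |z|^8 = (sqrt(65))^8 = 65^4 = 17850625

|z^8| = 17850625


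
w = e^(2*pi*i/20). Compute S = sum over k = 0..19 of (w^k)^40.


The roots are w_k = w^k with w = e^(2*pi*i/20), and (w^k)^40 = (w^40)^k.
So S = 1 + u + u^2 + ... + u^(19) with u = w^40.
40 = 2*20 + 0, so 40 is a multiple of 20 and u = (w^20)^2 = 1.
Every one of the 20 terms equals 1: S = 20

S = 20


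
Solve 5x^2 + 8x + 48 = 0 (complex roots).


disc = 8^2 - 4*5*48 = 64 - 960 = -896
sqrt(|disc|) = sqrt(896) = 29.9333
Real part = -8/(2*5) = -0.8000
Imag part = 29.9333/(2*5) = 2.9933

-0.8000 ± 2.9933i


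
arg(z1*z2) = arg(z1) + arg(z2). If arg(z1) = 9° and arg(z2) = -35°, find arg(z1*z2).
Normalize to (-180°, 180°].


arg(z1*z2) = 9° - 35° = -26°
Normalized to (-180°, 180°]: -26°

-26°


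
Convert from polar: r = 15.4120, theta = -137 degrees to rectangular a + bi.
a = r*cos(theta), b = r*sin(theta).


a = 15.4120*cos(-137°) = 15.4120*(-0.73135) = -11.2716
b = 15.4120*sin(-137°) = 15.4120*(-0.682) = -10.5110

-11.2716 - 10.5110i


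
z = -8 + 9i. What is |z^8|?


|z| = sqrt(64+81) = sqrt(145) = 12.0416
|z^8| = |z|^8 = (sqrt(145))^8 = 145^4 = 442050625

|z^8| = 442050625


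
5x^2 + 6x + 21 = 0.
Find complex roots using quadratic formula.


disc = 6^2 - 4*5*21 = 36 - 420 = -384
sqrt(|disc|) = sqrt(384) = 19.5959
Real part = -6/(2*5) = -0.6000
Imag part = 19.5959/(2*5) = 1.9596

-0.6000 ± 1.9596i


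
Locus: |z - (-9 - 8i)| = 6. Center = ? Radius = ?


|z - z0| = r is a circle with center z0 and radius r.
Center = (-9, -8), radius = 6

Circle with center (-9, -8) and radius 6


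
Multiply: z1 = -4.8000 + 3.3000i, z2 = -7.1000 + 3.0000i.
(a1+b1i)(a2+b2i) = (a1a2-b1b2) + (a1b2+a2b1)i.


Real = -4.8*(-7.1) - 3.3*3 = 34.08 - 9.9 = 24.18
Imag = -4.8*3 - (7.1)*3.3 = -14.4 - (23.43) = -37.83

24.1800 - 37.8300i


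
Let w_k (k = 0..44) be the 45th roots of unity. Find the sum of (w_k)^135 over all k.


The roots are w_k = w^k with w = e^(2*pi*i/45), and (w^k)^135 = (w^135)^k.
So S = 1 + u + u^2 + ... + u^(44) with u = w^135.
135 = 3*45 + 0, so 135 is a multiple of 45 and u = (w^45)^3 = 1.
Every one of the 45 terms equals 1: S = 45

S = 45


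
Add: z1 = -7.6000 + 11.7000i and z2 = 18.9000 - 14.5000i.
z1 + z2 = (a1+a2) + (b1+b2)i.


Real: -7.6 + 18.9 = 11.3
Imag: 11.7 - 14.5 = -2.8

11.3000 - 2.8000i


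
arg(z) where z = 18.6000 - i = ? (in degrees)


Re = 18.6, Im = -1
arg = atan2(-1, 18.6) = -3.0775 degrees

arg(z) = -3.0775 degrees


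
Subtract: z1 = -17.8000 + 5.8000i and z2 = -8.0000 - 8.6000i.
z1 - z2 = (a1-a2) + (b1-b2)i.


Real: -17.8 + 8 = -9.8
Imag: 5.8 + 8.6 = 14.4

-9.8000 + 14.4000i


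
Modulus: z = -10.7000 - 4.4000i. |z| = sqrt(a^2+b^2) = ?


|z| = sqrt((-10.7)^2 + (-4.4)^2) = sqrt(114.49 + 19.36) = sqrt(133.85) = 11.5694

|z| = 11.5694


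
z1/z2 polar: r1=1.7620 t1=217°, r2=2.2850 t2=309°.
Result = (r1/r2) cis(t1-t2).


r = 1.7620 / 2.2850 = 0.7711
theta = 217° - 309° = -92° = 268° (mod 360)

0.7711 cis(268°)


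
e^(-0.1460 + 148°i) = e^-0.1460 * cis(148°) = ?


e^-0.1460 = 0.8642
cos(148°) = -0.848
sin(148°) = 0.5299
Real = 0.8642*(-0.848) = -0.7328
Imag = 0.8642*0.5299 = 0.4579

-0.7328 + 0.4579i


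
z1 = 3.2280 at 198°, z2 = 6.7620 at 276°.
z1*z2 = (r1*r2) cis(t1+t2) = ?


r = 3.2280 * 6.7620 = 21.8277
theta = 198° + 276° = 474° = 114° (mod 360)

21.8277 cis(114°)


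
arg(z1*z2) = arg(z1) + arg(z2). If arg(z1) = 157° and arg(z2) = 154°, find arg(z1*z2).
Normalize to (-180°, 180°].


arg(z1*z2) = 157° + 154° = 311°
Normalized to (-180°, 180°]: -49°

-49°


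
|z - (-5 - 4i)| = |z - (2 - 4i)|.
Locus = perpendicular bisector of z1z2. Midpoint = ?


Equal distances means the locus is the perpendicular bisector of z1 and z2.
Midpoint = ((-5+2)/2, (-4+(-4))/2) = (-1.5000, -4.0000)

Perpendicular bisector through (-1.5000, -4.0000)


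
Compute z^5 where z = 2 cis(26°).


r^5 = 2^5 = 32
n*theta = 5*26° = 130° = 130° (mod 360)
a = 32*cos(130°) = -20.5692
b = 32*sin(130°) = 24.5134

32 cis(130°) = -20.5692 + 24.5134i


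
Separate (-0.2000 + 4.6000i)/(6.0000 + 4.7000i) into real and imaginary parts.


Multiply by conjugate: (-0.2000 + 4.6000i)(6.0000 - 4.7000i) / (6^2 + 4.7^2)
Numerator real = -0.2*6 + 4.6*4.7 = 20.42
Numerator imag = 4.6*6 - (-0.2)*4.7 = 28.54
Denominator = 58.09
Re(z) = 20.42/58.09 = 0.3515
Im(z) = 28.54/58.09 = 0.4913

Re(z) = 0.3515, Im(z) = 0.4913


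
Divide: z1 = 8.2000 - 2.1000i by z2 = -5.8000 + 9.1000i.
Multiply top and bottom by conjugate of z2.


Conjugate of z2 = -5.8000 - 9.1000i
Numerator: (8.2000 - 2.1000i)(-5.8000 - 9.1000i) = -66.6700 - 62.4400i
Denominator: (-5.8)^2 + 9.1^2 = 116.45
Result = (-66.6700 - 62.4400i)/116.45

-0.5725 - 0.5362i


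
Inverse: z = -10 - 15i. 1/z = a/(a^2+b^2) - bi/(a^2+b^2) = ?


|z|^2 = 100+225 = 325
1/z = (-10 + 15i)/325

1/z = -0.0308 + 0.0462i


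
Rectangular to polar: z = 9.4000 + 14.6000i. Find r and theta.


r = sqrt(88.36+213.16) = sqrt(301.52) = 17.3643
theta = atan2(14.6, 9.4) = 57.2251 degrees

r = 17.3643, theta = 57.2251 degrees


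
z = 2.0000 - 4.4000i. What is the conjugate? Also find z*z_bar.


z_bar = 2.0000 + 4.4000i
z*z_bar = 2^2 + (-4.4)^2 = 4 + 19.36 = 23.36

z_bar = 2.0000 + 4.4000i, z*z_bar = 23.36


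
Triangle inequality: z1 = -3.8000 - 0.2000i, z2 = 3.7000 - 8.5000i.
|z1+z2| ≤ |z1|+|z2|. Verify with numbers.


|z1| = sqrt((-3.8)^2 + (-0.2)^2) = sqrt(14.48) = 3.8053
|z2| = sqrt(3.7^2 + (-8.5)^2) = sqrt(85.94) = 9.2704
z1+z2 = -0.1000 - 8.7000i
|z1+z2| = sqrt(75.7) = 8.7006
|z1|+|z2| = 3.8053 + 9.2704 = 13.0757

|z1+z2| = 8.7006 ≤ |z1|+|z2| = 13.0757 (verified)


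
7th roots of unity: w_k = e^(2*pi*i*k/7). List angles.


The 7th roots of unity are cis(360k/7°) for k=0..6
Angle step = 360/7 = 51.4286°
Primitive root: cis(51.4286°)
Primitive root = 0.6235 + 0.7818i

7 roots at angles: 0°, 51.4286°, 102.8571°, 154.2857°, 205.7143°, 257.1429°, 308.5714°


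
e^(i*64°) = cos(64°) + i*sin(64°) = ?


cos(64°) = 0.4384
sin(64°) = 0.8988

e^(i*64°) = 0.4384 + 0.8988i


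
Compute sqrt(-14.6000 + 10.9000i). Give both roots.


|z| = sqrt(213.16+118.81) = 18.2200
sqrt((|z|+a)/2) = sqrt((18.2200+(-14.6))/2) = sqrt(1.8100) = 1.3454
sqrt((|z|-a)/2) = sqrt((18.2200-(-14.6))/2) = sqrt(16.4100) = 4.0509

±(1.3454 + 4.0509i) i.e. 1.3454 + 4.0509i and -1.3454 - 4.0509i


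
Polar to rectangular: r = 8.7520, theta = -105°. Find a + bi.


a = 8.7520*cos(-105°) = 8.7520*(-0.25882) = -2.2652
b = 8.7520*sin(-105°) = 8.7520*(-0.96593) = -8.4538

-2.2652 - 8.4538i


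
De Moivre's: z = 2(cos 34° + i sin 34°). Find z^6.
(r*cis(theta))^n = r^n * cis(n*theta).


r^6 = 2^6 = 64
n*theta = 6*34° = 204° = 204° (mod 360)
a = 64*cos(204°) = -58.4669
b = 64*sin(204°) = -26.0311

64 cis(204°) = -58.4669 - 26.0311i


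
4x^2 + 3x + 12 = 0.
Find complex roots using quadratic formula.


disc = 3^2 - 4*4*12 = 9 - 192 = -183
sqrt(|disc|) = sqrt(183) = 13.5277
Real part = -3/(2*4) = -0.3750
Imag part = 13.5277/(2*4) = 1.6910

-0.3750 ± 1.6910i


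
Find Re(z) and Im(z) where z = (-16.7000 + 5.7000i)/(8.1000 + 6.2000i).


Multiply by conjugate: (-16.7000 + 5.7000i)(8.1000 - 6.2000i) / (8.1^2 + 6.2^2)
Numerator real = -16.7*8.1 + 5.7*6.2 = -99.93
Numerator imag = 5.7*8.1 - (-16.7)*6.2 = 149.71
Denominator = 104.05
Re(z) = -99.93/104.05 = -0.9604
Im(z) = 149.71/104.05 = 1.4388

Re(z) = -0.9604, Im(z) = 1.4388


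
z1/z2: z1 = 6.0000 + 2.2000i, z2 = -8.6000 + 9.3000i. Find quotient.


Conjugate of z2 = -8.6000 - 9.3000i
Numerator: (6.0000 + 2.2000i)(-8.6000 - 9.3000i) = -31.1400 - 74.7200i
Denominator: (-8.6)^2 + 9.3^2 = 160.45
Result = (-31.1400 - 74.7200i)/160.45

-0.1941 - 0.4657i


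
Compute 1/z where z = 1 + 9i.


|z|^2 = 1+81 = 82
1/z = (1 - 9i)/82

1/z = 0.0122 - 0.1098i


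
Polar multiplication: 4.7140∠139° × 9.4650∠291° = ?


r = 4.7140 * 9.4650 = 44.6180
theta = 139° + 291° = 430° = 70° (mod 360)

44.6180 cis(70°)


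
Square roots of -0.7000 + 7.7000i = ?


|z| = sqrt(0.49+59.29) = 7.7318
sqrt((|z|+a)/2) = sqrt((7.7318+(-0.7))/2) = sqrt(3.5159) = 1.8751
sqrt((|z|-a)/2) = sqrt((7.7318-(-0.7))/2) = sqrt(4.2159) = 2.0533

±(1.8751 + 2.0533i) i.e. 1.8751 + 2.0533i and -1.8751 - 2.0533i


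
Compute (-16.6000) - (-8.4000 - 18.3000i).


Real: -16.6 + 8.4 = -8.2
Imag: 0 + 18.3 = 18.3

-8.2000 + 18.3000i


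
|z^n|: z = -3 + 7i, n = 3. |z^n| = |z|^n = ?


|z| = sqrt(9+49) = sqrt(58) = 7.6158
|z^3| = |z|^3 = (sqrt(58))^3 = 58*sqrt(58)

|z^3| = 58*sqrt(58) ≈ 441.7148


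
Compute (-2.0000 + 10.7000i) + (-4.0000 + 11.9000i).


Real: -2 - 4 = -6
Imag: 10.7 + 11.9 = 22.6

-6.0000 + 22.6000i


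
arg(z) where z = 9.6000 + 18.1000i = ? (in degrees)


Re = 9.6, Im = 18.1
arg = atan2(18.1, 9.6) = 62.0591 degrees

arg(z) = 62.0591 degrees


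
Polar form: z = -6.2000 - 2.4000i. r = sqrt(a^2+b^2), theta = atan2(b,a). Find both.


r = sqrt(38.44+5.76) = sqrt(44.2) = 6.6483
theta = atan2(-2.4, -6.2) = -158.8387 degrees

r = 6.6483, theta = -158.8387 degrees


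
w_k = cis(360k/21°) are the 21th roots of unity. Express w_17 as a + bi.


Angle = 360*17/21 = 291.4286°
a = cos(291.4286°) = 0.3653
b = sin(291.4286°) = -0.9309

0.3653 - 0.9309i


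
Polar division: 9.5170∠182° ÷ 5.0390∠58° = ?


r = 9.5170 / 5.0390 = 1.8887
theta = 182° - 58° = 124° = 124° (mod 360)

1.8887 cis(124°)


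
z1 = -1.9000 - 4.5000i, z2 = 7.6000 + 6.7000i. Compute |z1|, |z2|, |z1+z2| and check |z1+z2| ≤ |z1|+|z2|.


|z1| = sqrt((-1.9)^2 + (-4.5)^2) = sqrt(23.86) = 4.8847
|z2| = sqrt(7.6^2 + 6.7^2) = sqrt(102.65) = 10.1316
z1+z2 = 5.7000 + 2.2000i
|z1+z2| = sqrt(37.33) = 6.1098
|z1|+|z2| = 4.8847 + 10.1316 = 15.0163

|z1+z2| = 6.1098 ≤ |z1|+|z2| = 15.0163 (verified)


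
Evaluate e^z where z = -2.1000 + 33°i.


e^-2.1000 = 0.1225
cos(33°) = 0.8387
sin(33°) = 0.5446
Real = 0.1225*0.8387 = 0.1027
Imag = 0.1225*0.5446 = 0.0667

0.1027 + 0.0667i


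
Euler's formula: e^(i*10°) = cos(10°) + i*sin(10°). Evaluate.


cos(10°) = 0.9848
sin(10°) = 0.1736

e^(i*10°) = 0.9848 + 0.1736i


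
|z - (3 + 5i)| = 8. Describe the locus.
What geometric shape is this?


|z - z0| = r is a circle with center z0 and radius r.
Center = (3, 5), radius = 8

Circle with center (3, 5) and radius 8


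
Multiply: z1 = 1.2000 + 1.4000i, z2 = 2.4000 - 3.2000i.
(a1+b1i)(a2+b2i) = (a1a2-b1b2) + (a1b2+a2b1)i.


Real = 1.2*2.4 - 1.4*(-3.2) = 2.88 - (-4.48) = 7.36
Imag = 1.2*(-3.2) + 2.4*1.4 = -3.84 + 3.36 = -0.48

7.3600 - 0.4800i


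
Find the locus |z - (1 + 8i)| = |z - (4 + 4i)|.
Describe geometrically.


Equal distances means the locus is the perpendicular bisector of z1 and z2.
Midpoint = ((1+4)/2, (8+4)/2) = (2.5000, 6.0000)

Perpendicular bisector through (2.5000, 6.0000)


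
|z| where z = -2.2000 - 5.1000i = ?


|z| = sqrt((-2.2)^2 + (-5.1)^2) = sqrt(4.84 + 26.01) = sqrt(30.85) = 5.5543

|z| = 5.5543


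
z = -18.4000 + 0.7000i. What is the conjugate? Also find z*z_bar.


z_bar = -18.4000 - 0.7000i
z*z_bar = (-18.4)^2 + 0.7^2 = 338.56 + 0.49 = 339.05

z_bar = -18.4000 - 0.7000i, z*z_bar = 339.05


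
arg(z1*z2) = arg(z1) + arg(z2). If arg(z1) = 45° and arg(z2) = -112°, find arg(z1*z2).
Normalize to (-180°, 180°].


arg(z1*z2) = 45° - 112° = -67°
Normalized to (-180°, 180°]: -67°

-67°


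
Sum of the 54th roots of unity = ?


The sum of all 54th roots of unity is 0.
Geometric series: (1 - w^54)/(1 - w) = (1-1)/(1-w) = 0 since w^54 = 1, w ≠ 1.
Alternatively: coefficient of z^53 in z^54 - 1 is 0.

0


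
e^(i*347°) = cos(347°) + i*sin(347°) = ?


cos(347°) = 0.9744
sin(347°) = -0.2250

e^(i*347°) = 0.9744 - 0.2250i


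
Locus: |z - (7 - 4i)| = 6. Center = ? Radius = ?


|z - z0| = r is a circle with center z0 and radius r.
Center = (7, -4), radius = 6

Circle with center (7, -4) and radius 6


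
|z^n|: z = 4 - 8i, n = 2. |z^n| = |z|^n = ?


|z| = sqrt(16+64) = sqrt(80) = 8.9443
|z^2| = |z|^2 = (sqrt(80))^2 = 80

|z^2| = 80


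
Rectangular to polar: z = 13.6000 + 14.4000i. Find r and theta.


r = sqrt(184.96+207.36) = sqrt(392.32) = 19.8071
theta = atan2(14.4, 13.6) = 46.6366 degrees

r = 19.8071, theta = 46.6366 degrees


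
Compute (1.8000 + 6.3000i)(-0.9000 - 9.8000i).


Real = 1.8*(-0.9) - 6.3*(-9.8) = -1.62 - (-61.74) = 60.12
Imag = 1.8*(-9.8) - (0.9)*6.3 = -17.64 - (5.67) = -23.31

60.1200 - 23.3100i


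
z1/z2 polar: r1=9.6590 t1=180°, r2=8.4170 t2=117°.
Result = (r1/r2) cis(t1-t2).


r = 9.6590 / 8.4170 = 1.1476
theta = 180° - 117° = 63° = 63° (mod 360)

1.1476 cis(63°)


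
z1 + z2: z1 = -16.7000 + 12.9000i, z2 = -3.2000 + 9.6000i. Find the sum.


Real: -16.7 - 3.2 = -19.9
Imag: 12.9 + 9.6 = 22.5

-19.9000 + 22.5000i


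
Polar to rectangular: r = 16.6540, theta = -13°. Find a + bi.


a = 16.6540*cos(-13°) = 16.6540*0.97437 = 16.2272
b = 16.6540*sin(-13°) = 16.6540*(-0.22495) = -3.7463

16.2272 - 3.7463i


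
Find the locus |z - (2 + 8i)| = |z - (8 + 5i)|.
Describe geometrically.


Equal distances means the locus is the perpendicular bisector of z1 and z2.
Midpoint = ((2+8)/2, (8+5)/2) = (5.0000, 6.5000)

Perpendicular bisector through (5.0000, 6.5000)


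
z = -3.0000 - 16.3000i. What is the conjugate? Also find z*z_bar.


z_bar = -3.0000 + 16.3000i
z*z_bar = (-3)^2 + (-16.3)^2 = 9 + 265.69 = 274.69

z_bar = -3.0000 + 16.3000i, z*z_bar = 274.69


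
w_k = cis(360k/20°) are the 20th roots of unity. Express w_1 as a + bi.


Angle = 360*1/20 = 18°
a = cos(18°) = 0.9511
b = sin(18°) = 0.3090

0.9511 + 0.3090i


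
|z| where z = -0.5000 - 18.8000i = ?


|z| = sqrt((-0.5)^2 + (-18.8)^2) = sqrt(0.25 + 353.44) = sqrt(353.69) = 18.8066

|z| = 18.8066


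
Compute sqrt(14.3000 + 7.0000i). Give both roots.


|z| = sqrt(204.49+49) = 15.9214
sqrt((|z|+a)/2) = sqrt((15.9214+14.3)/2) = sqrt(15.1107) = 3.8872
sqrt((|z|-a)/2) = sqrt((15.9214-14.3)/2) = sqrt(0.8107) = 0.9004

±(3.8872 + 0.9004i) i.e. 3.8872 + 0.9004i and -3.8872 - 0.9004i
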